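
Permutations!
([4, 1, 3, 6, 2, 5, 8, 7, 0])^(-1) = (0 8 6 3 2 4)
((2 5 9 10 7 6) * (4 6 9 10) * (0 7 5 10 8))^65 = ((0 7 9 4 6 2 10 5 8))^65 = (0 9 6 10 8 7 4 2 5)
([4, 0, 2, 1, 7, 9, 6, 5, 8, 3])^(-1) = [1, 3, 2, 9, 0, 7, 6, 4, 8, 5]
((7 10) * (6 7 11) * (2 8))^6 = (6 10)(7 11)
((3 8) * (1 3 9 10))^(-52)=((1 3 8 9 10))^(-52)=(1 9 3 10 8)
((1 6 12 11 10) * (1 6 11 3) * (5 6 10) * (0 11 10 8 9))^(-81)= ((0 11 5 6 12 3 1 10 8 9))^(-81)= (0 9 8 10 1 3 12 6 5 11)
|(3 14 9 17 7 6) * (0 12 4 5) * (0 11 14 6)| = |(0 12 4 5 11 14 9 17 7)(3 6)| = 18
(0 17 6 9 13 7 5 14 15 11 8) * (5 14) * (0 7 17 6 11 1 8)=(0 6 9 13 17 11)(1 8 7 14 15)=[6, 8, 2, 3, 4, 5, 9, 14, 7, 13, 10, 0, 12, 17, 15, 1, 16, 11]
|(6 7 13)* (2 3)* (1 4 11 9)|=|(1 4 11 9)(2 3)(6 7 13)|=12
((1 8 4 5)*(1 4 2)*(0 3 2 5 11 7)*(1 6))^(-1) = (0 7 11 4 5 8 1 6 2 3)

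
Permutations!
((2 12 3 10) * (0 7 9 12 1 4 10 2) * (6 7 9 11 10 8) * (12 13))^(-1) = (0 10 11 7 6 8 4 1 2 3 12 13 9)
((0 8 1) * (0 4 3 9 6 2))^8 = (9)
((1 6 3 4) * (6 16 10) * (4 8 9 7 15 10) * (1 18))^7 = ((1 16 4 18)(3 8 9 7 15 10 6))^7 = (1 18 4 16)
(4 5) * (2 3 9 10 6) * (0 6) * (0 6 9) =(0 9 10 6 2 3)(4 5) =[9, 1, 3, 0, 5, 4, 2, 7, 8, 10, 6]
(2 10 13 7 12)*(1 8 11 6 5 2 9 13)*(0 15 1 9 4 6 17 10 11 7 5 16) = (0 15 1 8 7 12 4 6 16)(2 11 17 10 9 13 5) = [15, 8, 11, 3, 6, 2, 16, 12, 7, 13, 9, 17, 4, 5, 14, 1, 0, 10]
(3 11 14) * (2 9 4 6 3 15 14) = [0, 1, 9, 11, 6, 5, 3, 7, 8, 4, 10, 2, 12, 13, 15, 14] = (2 9 4 6 3 11)(14 15)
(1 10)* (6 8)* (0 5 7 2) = (0 5 7 2)(1 10)(6 8) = [5, 10, 0, 3, 4, 7, 8, 2, 6, 9, 1]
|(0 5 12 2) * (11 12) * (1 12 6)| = 7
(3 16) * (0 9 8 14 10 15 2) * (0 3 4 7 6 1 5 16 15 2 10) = (0 9 8 14)(1 5 16 4 7 6)(2 3 15 10) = [9, 5, 3, 15, 7, 16, 1, 6, 14, 8, 2, 11, 12, 13, 0, 10, 4]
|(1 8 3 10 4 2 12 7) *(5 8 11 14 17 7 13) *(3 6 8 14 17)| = 8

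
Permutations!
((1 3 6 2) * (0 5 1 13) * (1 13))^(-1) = (0 13 5)(1 2 6 3)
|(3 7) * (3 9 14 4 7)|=|(4 7 9 14)|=4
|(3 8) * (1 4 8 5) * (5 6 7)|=|(1 4 8 3 6 7 5)|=7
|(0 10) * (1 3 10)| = 4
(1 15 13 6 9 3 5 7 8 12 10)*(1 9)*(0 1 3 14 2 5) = [1, 15, 5, 0, 4, 7, 3, 8, 12, 14, 9, 11, 10, 6, 2, 13] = (0 1 15 13 6 3)(2 5 7 8 12 10 9 14)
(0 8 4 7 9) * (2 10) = (0 8 4 7 9)(2 10) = [8, 1, 10, 3, 7, 5, 6, 9, 4, 0, 2]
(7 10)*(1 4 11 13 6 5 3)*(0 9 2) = (0 9 2)(1 4 11 13 6 5 3)(7 10) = [9, 4, 0, 1, 11, 3, 5, 10, 8, 2, 7, 13, 12, 6]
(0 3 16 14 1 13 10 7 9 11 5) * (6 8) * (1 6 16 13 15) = (0 3 13 10 7 9 11 5)(1 15)(6 8 16 14) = [3, 15, 2, 13, 4, 0, 8, 9, 16, 11, 7, 5, 12, 10, 6, 1, 14]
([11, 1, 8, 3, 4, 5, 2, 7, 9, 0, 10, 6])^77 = (0 9 8 2 6 11)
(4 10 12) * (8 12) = (4 10 8 12) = [0, 1, 2, 3, 10, 5, 6, 7, 12, 9, 8, 11, 4]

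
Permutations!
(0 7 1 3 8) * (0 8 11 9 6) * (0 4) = [7, 3, 2, 11, 0, 5, 4, 1, 8, 6, 10, 9] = (0 7 1 3 11 9 6 4)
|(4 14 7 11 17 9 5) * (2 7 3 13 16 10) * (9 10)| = 35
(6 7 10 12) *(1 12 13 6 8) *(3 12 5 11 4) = (1 5 11 4 3 12 8)(6 7 10 13) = [0, 5, 2, 12, 3, 11, 7, 10, 1, 9, 13, 4, 8, 6]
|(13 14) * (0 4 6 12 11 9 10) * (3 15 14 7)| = |(0 4 6 12 11 9 10)(3 15 14 13 7)| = 35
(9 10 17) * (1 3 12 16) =[0, 3, 2, 12, 4, 5, 6, 7, 8, 10, 17, 11, 16, 13, 14, 15, 1, 9] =(1 3 12 16)(9 10 17)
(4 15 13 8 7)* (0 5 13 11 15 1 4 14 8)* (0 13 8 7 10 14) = (0 5 8 10 14 7)(1 4)(11 15) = [5, 4, 2, 3, 1, 8, 6, 0, 10, 9, 14, 15, 12, 13, 7, 11]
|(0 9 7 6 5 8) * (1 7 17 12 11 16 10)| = |(0 9 17 12 11 16 10 1 7 6 5 8)| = 12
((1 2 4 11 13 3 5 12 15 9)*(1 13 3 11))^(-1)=(1 4 2)(3 11 13 9 15 12 5)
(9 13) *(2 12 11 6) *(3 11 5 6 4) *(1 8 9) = [0, 8, 12, 11, 3, 6, 2, 7, 9, 13, 10, 4, 5, 1] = (1 8 9 13)(2 12 5 6)(3 11 4)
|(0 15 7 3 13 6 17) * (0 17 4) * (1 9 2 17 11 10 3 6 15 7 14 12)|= 44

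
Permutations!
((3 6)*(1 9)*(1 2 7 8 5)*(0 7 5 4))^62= (0 8)(1 2)(4 7)(5 9)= ((0 7 8 4)(1 9 2 5)(3 6))^62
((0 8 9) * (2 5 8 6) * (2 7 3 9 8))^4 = (0 9 3 7 6)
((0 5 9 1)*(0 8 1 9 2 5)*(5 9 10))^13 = ((1 8)(2 9 10 5))^13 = (1 8)(2 9 10 5)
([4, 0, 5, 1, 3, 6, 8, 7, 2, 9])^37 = (9)(0 4 3 1)(2 5 6 8)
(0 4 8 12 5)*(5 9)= (0 4 8 12 9 5)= [4, 1, 2, 3, 8, 0, 6, 7, 12, 5, 10, 11, 9]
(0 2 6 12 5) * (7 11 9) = [2, 1, 6, 3, 4, 0, 12, 11, 8, 7, 10, 9, 5] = (0 2 6 12 5)(7 11 9)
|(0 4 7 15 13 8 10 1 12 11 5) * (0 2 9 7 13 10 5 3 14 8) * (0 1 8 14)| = |(0 4 13 1 12 11 3)(2 9 7 15 10 8 5)| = 7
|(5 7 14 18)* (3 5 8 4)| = 7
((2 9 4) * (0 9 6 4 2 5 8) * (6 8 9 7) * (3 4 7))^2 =(0 4 9 8 3 5 2)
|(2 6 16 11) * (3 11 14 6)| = 3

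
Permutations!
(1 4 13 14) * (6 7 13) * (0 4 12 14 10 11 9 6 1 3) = [4, 12, 2, 0, 1, 5, 7, 13, 8, 6, 11, 9, 14, 10, 3] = (0 4 1 12 14 3)(6 7 13 10 11 9)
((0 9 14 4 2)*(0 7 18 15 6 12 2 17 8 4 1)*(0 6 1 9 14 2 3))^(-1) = ((0 14 9 2 7 18 15 1 6 12 3)(4 17 8))^(-1) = (0 3 12 6 1 15 18 7 2 9 14)(4 8 17)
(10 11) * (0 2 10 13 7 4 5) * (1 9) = (0 2 10 11 13 7 4 5)(1 9) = [2, 9, 10, 3, 5, 0, 6, 4, 8, 1, 11, 13, 12, 7]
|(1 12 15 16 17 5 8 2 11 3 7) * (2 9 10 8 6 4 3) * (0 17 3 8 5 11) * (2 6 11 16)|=|(0 17 16 3 7 1 12 15 2)(4 8 9 10 5 11 6)|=63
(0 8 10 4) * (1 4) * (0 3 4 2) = (0 8 10 1 2)(3 4) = [8, 2, 0, 4, 3, 5, 6, 7, 10, 9, 1]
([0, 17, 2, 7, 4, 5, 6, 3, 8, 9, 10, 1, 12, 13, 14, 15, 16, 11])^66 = (17)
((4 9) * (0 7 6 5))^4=(9)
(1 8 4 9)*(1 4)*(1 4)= [0, 8, 2, 3, 9, 5, 6, 7, 4, 1]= (1 8 4 9)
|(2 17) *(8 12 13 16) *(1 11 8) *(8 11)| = 10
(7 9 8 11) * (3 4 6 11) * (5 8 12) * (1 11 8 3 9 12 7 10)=[0, 11, 2, 4, 6, 3, 8, 12, 9, 7, 1, 10, 5]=(1 11 10)(3 4 6 8 9 7 12 5)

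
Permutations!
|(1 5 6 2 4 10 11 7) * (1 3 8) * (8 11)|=21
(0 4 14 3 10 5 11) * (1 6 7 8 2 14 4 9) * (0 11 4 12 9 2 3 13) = (0 2 14 13)(1 6 7 8 3 10 5 4 12 9) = [2, 6, 14, 10, 12, 4, 7, 8, 3, 1, 5, 11, 9, 0, 13]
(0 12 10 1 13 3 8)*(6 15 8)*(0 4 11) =(0 12 10 1 13 3 6 15 8 4 11) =[12, 13, 2, 6, 11, 5, 15, 7, 4, 9, 1, 0, 10, 3, 14, 8]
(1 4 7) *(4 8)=(1 8 4 7)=[0, 8, 2, 3, 7, 5, 6, 1, 4]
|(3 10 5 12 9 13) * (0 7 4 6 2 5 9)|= 28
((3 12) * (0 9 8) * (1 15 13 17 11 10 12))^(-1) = ((0 9 8)(1 15 13 17 11 10 12 3))^(-1) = (0 8 9)(1 3 12 10 11 17 13 15)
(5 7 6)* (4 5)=(4 5 7 6)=[0, 1, 2, 3, 5, 7, 4, 6]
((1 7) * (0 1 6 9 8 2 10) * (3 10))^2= (0 7 9 2 10 1 6 8 3)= ((0 1 7 6 9 8 2 3 10))^2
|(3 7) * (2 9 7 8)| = 5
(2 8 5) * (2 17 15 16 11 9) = (2 8 5 17 15 16 11 9) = [0, 1, 8, 3, 4, 17, 6, 7, 5, 2, 10, 9, 12, 13, 14, 16, 11, 15]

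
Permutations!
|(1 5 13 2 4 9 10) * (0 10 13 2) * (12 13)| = |(0 10 1 5 2 4 9 12 13)| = 9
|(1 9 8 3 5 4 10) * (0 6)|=|(0 6)(1 9 8 3 5 4 10)|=14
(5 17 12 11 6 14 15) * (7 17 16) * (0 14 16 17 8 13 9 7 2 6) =(0 14 15 5 17 12 11)(2 6 16)(7 8 13 9) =[14, 1, 6, 3, 4, 17, 16, 8, 13, 7, 10, 0, 11, 9, 15, 5, 2, 12]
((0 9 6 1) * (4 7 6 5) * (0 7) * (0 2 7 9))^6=(1 6 7 2 4 5 9)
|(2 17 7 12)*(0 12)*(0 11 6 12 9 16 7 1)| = |(0 9 16 7 11 6 12 2 17 1)| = 10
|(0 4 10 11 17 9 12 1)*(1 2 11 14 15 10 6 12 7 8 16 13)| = |(0 4 6 12 2 11 17 9 7 8 16 13 1)(10 14 15)| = 39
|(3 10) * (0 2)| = 2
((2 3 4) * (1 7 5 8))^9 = ((1 7 5 8)(2 3 4))^9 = (1 7 5 8)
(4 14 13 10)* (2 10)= (2 10 4 14 13)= [0, 1, 10, 3, 14, 5, 6, 7, 8, 9, 4, 11, 12, 2, 13]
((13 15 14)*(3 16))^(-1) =(3 16)(13 14 15)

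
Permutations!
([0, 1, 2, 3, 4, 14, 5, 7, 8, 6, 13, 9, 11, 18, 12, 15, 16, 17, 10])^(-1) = (5 6 9 11 12 14)(10 18 13)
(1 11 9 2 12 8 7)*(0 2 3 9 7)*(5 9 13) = (0 2 12 8)(1 11 7)(3 13 5 9) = [2, 11, 12, 13, 4, 9, 6, 1, 0, 3, 10, 7, 8, 5]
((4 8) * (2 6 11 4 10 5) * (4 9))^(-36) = ((2 6 11 9 4 8 10 5))^(-36) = (2 4)(5 9)(6 8)(10 11)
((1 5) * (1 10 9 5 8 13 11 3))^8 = (1 11 8 3 13)(5 9 10)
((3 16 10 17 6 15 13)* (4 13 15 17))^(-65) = (6 17)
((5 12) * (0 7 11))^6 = (12)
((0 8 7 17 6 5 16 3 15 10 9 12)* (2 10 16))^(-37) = ((0 8 7 17 6 5 2 10 9 12)(3 15 16))^(-37) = (0 17 2 12 7 5 9 8 6 10)(3 16 15)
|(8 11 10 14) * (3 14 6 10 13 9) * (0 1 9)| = |(0 1 9 3 14 8 11 13)(6 10)| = 8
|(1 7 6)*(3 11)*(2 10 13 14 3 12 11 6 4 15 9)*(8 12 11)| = 22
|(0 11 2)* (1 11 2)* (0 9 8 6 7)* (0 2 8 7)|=6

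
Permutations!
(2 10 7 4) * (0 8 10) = [8, 1, 0, 3, 2, 5, 6, 4, 10, 9, 7] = (0 8 10 7 4 2)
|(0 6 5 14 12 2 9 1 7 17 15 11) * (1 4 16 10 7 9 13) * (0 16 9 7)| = |(0 6 5 14 12 2 13 1 7 17 15 11 16 10)(4 9)| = 14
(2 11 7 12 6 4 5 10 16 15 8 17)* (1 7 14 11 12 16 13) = (1 7 16 15 8 17 2 12 6 4 5 10 13)(11 14) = [0, 7, 12, 3, 5, 10, 4, 16, 17, 9, 13, 14, 6, 1, 11, 8, 15, 2]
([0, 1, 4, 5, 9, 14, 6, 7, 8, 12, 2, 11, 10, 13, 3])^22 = (2 9 10 4 12)(3 5 14)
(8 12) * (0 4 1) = (0 4 1)(8 12) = [4, 0, 2, 3, 1, 5, 6, 7, 12, 9, 10, 11, 8]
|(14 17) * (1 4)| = 2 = |(1 4)(14 17)|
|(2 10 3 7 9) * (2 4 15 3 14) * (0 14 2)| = 10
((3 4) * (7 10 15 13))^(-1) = (3 4)(7 13 15 10)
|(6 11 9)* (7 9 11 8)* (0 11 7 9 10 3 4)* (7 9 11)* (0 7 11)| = |(0 11 9 6 8)(3 4 7 10)| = 20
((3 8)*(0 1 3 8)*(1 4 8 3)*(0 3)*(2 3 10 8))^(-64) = (0 2 10)(3 8 4)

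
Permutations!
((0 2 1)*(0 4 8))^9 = (0 8 4 1 2)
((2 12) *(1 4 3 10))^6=((1 4 3 10)(2 12))^6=(12)(1 3)(4 10)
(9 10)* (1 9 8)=[0, 9, 2, 3, 4, 5, 6, 7, 1, 10, 8]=(1 9 10 8)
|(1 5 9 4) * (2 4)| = |(1 5 9 2 4)| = 5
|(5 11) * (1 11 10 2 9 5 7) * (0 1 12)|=20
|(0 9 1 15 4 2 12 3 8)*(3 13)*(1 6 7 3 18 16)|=|(0 9 6 7 3 8)(1 15 4 2 12 13 18 16)|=24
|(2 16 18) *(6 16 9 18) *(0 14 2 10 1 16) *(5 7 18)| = 11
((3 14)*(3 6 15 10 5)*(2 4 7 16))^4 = (16)(3 10 6)(5 15 14)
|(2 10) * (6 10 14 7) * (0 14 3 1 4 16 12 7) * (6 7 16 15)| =14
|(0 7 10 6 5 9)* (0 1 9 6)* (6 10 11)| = 6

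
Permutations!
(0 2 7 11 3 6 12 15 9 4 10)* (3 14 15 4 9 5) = [2, 1, 7, 6, 10, 3, 12, 11, 8, 9, 0, 14, 4, 13, 15, 5] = (0 2 7 11 14 15 5 3 6 12 4 10)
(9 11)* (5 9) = (5 9 11) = [0, 1, 2, 3, 4, 9, 6, 7, 8, 11, 10, 5]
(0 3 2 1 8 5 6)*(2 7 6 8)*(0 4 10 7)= [3, 2, 1, 0, 10, 8, 4, 6, 5, 9, 7]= (0 3)(1 2)(4 10 7 6)(5 8)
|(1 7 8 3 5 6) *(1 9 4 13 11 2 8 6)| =11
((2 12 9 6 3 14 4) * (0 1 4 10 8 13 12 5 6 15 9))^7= ((0 1 4 2 5 6 3 14 10 8 13 12)(9 15))^7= (0 14 4 8 5 12 3 1 10 2 13 6)(9 15)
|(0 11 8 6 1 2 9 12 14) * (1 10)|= 10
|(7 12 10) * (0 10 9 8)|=6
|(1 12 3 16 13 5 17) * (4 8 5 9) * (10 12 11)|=12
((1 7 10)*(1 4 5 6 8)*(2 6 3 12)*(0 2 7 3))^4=((0 2 6 8 1 3 12 7 10 4 5))^4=(0 1 10 2 3 4 6 12 5 8 7)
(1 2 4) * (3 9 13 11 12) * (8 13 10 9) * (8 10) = (1 2 4)(3 10 9 8 13 11 12) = [0, 2, 4, 10, 1, 5, 6, 7, 13, 8, 9, 12, 3, 11]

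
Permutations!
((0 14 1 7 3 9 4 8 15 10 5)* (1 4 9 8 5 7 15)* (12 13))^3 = ((0 14 4 5)(1 15 10 7 3 8)(12 13))^3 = (0 5 4 14)(1 7)(3 15)(8 10)(12 13)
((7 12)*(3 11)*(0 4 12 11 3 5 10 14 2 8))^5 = ((0 4 12 7 11 5 10 14 2 8))^5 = (0 5)(2 7)(4 10)(8 11)(12 14)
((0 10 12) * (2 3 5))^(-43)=(0 12 10)(2 5 3)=((0 10 12)(2 3 5))^(-43)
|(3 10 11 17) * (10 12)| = |(3 12 10 11 17)| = 5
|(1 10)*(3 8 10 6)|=|(1 6 3 8 10)|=5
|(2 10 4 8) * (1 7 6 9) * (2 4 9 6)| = 10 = |(1 7 2 10 9)(4 8)|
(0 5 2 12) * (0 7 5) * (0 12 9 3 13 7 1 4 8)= (0 12 1 4 8)(2 9 3 13 7 5)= [12, 4, 9, 13, 8, 2, 6, 5, 0, 3, 10, 11, 1, 7]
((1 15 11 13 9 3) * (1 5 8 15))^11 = ((3 5 8 15 11 13 9))^11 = (3 11 5 13 8 9 15)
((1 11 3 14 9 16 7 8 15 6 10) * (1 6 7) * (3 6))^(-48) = ((1 11 6 10 3 14 9 16)(7 8 15))^(-48) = (16)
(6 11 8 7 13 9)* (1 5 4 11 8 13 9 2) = (1 5 4 11 13 2)(6 8 7 9) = [0, 5, 1, 3, 11, 4, 8, 9, 7, 6, 10, 13, 12, 2]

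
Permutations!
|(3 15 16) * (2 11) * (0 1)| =6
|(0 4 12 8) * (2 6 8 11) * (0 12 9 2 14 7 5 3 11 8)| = 10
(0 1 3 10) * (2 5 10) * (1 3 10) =(0 3 2 5 1 10) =[3, 10, 5, 2, 4, 1, 6, 7, 8, 9, 0]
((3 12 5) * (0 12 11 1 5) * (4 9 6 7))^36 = ((0 12)(1 5 3 11)(4 9 6 7))^36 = (12)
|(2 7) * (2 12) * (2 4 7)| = |(4 7 12)| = 3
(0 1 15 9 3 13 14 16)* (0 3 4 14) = [1, 15, 2, 13, 14, 5, 6, 7, 8, 4, 10, 11, 12, 0, 16, 9, 3] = (0 1 15 9 4 14 16 3 13)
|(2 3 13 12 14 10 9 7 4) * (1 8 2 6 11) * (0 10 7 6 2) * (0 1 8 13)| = |(0 10 9 6 11 8 1 13 12 14 7 4 2 3)| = 14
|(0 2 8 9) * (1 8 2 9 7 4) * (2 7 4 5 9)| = 15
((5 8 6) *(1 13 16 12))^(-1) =(1 12 16 13)(5 6 8)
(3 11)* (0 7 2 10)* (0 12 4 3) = (0 7 2 10 12 4 3 11) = [7, 1, 10, 11, 3, 5, 6, 2, 8, 9, 12, 0, 4]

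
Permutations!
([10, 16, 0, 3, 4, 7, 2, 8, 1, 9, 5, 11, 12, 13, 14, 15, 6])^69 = [16, 5, 1, 3, 4, 2, 8, 0, 10, 9, 6, 11, 12, 13, 14, 15, 7]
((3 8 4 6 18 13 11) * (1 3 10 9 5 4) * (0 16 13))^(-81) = (0 18 6 4 5 9 10 11 13 16)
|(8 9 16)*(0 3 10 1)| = |(0 3 10 1)(8 9 16)| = 12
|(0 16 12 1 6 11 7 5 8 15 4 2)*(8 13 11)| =36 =|(0 16 12 1 6 8 15 4 2)(5 13 11 7)|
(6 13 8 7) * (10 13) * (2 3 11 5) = [0, 1, 3, 11, 4, 2, 10, 6, 7, 9, 13, 5, 12, 8] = (2 3 11 5)(6 10 13 8 7)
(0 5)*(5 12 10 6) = (0 12 10 6 5) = [12, 1, 2, 3, 4, 0, 5, 7, 8, 9, 6, 11, 10]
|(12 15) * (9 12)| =3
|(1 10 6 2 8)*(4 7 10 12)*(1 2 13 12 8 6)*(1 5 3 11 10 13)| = |(1 8 2 6)(3 11 10 5)(4 7 13 12)| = 4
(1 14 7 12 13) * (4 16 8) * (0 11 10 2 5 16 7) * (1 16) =(0 11 10 2 5 1 14)(4 7 12 13 16 8) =[11, 14, 5, 3, 7, 1, 6, 12, 4, 9, 2, 10, 13, 16, 0, 15, 8]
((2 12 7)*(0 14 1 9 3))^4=((0 14 1 9 3)(2 12 7))^4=(0 3 9 1 14)(2 12 7)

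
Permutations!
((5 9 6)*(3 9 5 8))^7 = ((3 9 6 8))^7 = (3 8 6 9)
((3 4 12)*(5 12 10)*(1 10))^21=((1 10 5 12 3 4))^21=(1 12)(3 10)(4 5)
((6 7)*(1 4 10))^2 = ((1 4 10)(6 7))^2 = (1 10 4)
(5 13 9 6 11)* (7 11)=(5 13 9 6 7 11)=[0, 1, 2, 3, 4, 13, 7, 11, 8, 6, 10, 5, 12, 9]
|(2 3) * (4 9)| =2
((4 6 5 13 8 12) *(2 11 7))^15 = (4 13)(5 12)(6 8)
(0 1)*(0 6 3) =(0 1 6 3) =[1, 6, 2, 0, 4, 5, 3]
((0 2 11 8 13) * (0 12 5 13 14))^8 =(0 8 2 14 11)(5 12 13)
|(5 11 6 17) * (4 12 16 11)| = 7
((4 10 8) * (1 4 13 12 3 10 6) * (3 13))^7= ((1 4 6)(3 10 8)(12 13))^7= (1 4 6)(3 10 8)(12 13)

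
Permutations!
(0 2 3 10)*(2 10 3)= (0 10)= [10, 1, 2, 3, 4, 5, 6, 7, 8, 9, 0]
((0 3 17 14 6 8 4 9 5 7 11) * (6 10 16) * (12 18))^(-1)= ((0 3 17 14 10 16 6 8 4 9 5 7 11)(12 18))^(-1)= (0 11 7 5 9 4 8 6 16 10 14 17 3)(12 18)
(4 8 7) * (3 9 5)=[0, 1, 2, 9, 8, 3, 6, 4, 7, 5]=(3 9 5)(4 8 7)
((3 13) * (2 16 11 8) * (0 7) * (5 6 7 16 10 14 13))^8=((0 16 11 8 2 10 14 13 3 5 6 7))^8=(0 3 2)(5 10 16)(6 14 11)(7 13 8)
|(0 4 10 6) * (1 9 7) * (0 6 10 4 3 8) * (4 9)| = 12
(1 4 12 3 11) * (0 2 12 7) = (0 2 12 3 11 1 4 7) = [2, 4, 12, 11, 7, 5, 6, 0, 8, 9, 10, 1, 3]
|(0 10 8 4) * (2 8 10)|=4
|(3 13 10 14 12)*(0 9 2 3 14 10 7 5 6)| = |(0 9 2 3 13 7 5 6)(12 14)| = 8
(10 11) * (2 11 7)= (2 11 10 7)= [0, 1, 11, 3, 4, 5, 6, 2, 8, 9, 7, 10]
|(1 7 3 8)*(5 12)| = |(1 7 3 8)(5 12)| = 4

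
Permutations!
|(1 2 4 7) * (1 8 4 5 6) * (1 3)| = 15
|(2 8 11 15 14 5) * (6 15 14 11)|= 7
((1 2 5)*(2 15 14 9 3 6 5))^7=(15)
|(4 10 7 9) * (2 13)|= 4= |(2 13)(4 10 7 9)|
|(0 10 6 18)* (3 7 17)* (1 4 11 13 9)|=|(0 10 6 18)(1 4 11 13 9)(3 7 17)|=60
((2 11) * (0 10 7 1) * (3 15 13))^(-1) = (0 1 7 10)(2 11)(3 13 15)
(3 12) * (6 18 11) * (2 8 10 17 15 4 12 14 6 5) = (2 8 10 17 15 4 12 3 14 6 18 11 5) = [0, 1, 8, 14, 12, 2, 18, 7, 10, 9, 17, 5, 3, 13, 6, 4, 16, 15, 11]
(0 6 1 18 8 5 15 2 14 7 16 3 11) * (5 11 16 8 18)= (18)(0 6 1 5 15 2 14 7 8 11)(3 16)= [6, 5, 14, 16, 4, 15, 1, 8, 11, 9, 10, 0, 12, 13, 7, 2, 3, 17, 18]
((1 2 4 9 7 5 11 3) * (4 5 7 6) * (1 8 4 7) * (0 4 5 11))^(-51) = (0 7 3 4 1 8 9 2 5 6 11) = ((0 4 9 6 7 1 2 11 3 8 5))^(-51)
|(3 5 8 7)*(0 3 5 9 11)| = 12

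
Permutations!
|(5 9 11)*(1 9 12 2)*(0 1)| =7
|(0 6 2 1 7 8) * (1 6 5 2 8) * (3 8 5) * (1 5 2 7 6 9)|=|(0 3 8)(1 6 2 9)(5 7)|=12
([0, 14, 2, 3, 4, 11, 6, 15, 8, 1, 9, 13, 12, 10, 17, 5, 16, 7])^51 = [0, 14, 2, 3, 4, 11, 6, 15, 8, 1, 9, 13, 12, 10, 17, 5, 16, 7]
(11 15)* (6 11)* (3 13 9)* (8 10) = [0, 1, 2, 13, 4, 5, 11, 7, 10, 3, 8, 15, 12, 9, 14, 6] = (3 13 9)(6 11 15)(8 10)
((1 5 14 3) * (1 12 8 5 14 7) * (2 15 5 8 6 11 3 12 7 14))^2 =(1 15 14 6 3)(2 5 12 11 7)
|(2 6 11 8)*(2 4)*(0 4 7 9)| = 8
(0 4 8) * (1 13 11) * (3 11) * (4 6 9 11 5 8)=(0 6 9 11 1 13 3 5 8)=[6, 13, 2, 5, 4, 8, 9, 7, 0, 11, 10, 1, 12, 3]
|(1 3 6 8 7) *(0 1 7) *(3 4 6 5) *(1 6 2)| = |(0 6 8)(1 4 2)(3 5)| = 6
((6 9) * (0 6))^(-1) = (0 9 6)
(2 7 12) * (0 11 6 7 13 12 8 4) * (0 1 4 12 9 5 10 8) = (0 11 6 7)(1 4)(2 13 9 5 10 8 12) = [11, 4, 13, 3, 1, 10, 7, 0, 12, 5, 8, 6, 2, 9]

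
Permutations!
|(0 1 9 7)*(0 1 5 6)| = |(0 5 6)(1 9 7)| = 3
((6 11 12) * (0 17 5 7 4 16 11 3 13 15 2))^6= ((0 17 5 7 4 16 11 12 6 3 13 15 2))^6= (0 11 2 16 15 4 13 7 3 5 6 17 12)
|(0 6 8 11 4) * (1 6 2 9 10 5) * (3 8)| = 11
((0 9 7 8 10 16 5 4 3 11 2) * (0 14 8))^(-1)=(0 7 9)(2 11 3 4 5 16 10 8 14)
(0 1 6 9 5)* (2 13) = [1, 6, 13, 3, 4, 0, 9, 7, 8, 5, 10, 11, 12, 2] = (0 1 6 9 5)(2 13)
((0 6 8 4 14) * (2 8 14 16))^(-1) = ((0 6 14)(2 8 4 16))^(-1) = (0 14 6)(2 16 4 8)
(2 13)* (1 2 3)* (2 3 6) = (1 3)(2 13 6) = [0, 3, 13, 1, 4, 5, 2, 7, 8, 9, 10, 11, 12, 6]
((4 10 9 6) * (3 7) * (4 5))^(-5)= (10)(3 7)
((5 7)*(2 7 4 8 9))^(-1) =(2 9 8 4 5 7)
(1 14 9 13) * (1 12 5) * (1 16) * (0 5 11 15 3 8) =(0 5 16 1 14 9 13 12 11 15 3 8) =[5, 14, 2, 8, 4, 16, 6, 7, 0, 13, 10, 15, 11, 12, 9, 3, 1]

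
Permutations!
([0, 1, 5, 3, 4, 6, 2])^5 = (2 6 5)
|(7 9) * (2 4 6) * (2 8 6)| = |(2 4)(6 8)(7 9)| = 2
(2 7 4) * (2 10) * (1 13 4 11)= (1 13 4 10 2 7 11)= [0, 13, 7, 3, 10, 5, 6, 11, 8, 9, 2, 1, 12, 4]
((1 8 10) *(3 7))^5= ((1 8 10)(3 7))^5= (1 10 8)(3 7)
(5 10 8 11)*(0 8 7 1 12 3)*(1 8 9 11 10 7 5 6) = (0 9 11 6 1 12 3)(5 7 8 10) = [9, 12, 2, 0, 4, 7, 1, 8, 10, 11, 5, 6, 3]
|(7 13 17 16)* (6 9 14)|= 12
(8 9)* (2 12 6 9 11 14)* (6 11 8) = [0, 1, 12, 3, 4, 5, 9, 7, 8, 6, 10, 14, 11, 13, 2] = (2 12 11 14)(6 9)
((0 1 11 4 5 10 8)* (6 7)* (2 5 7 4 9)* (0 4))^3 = ((0 1 11 9 2 5 10 8 4 7 6))^3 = (0 9 10 7 1 2 8 6 11 5 4)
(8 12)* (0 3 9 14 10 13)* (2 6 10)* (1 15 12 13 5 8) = (0 3 9 14 2 6 10 5 8 13)(1 15 12) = [3, 15, 6, 9, 4, 8, 10, 7, 13, 14, 5, 11, 1, 0, 2, 12]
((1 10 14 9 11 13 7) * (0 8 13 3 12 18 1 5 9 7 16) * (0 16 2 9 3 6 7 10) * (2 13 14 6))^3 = (0 10 5 18 8 6 3 1 14 7 12)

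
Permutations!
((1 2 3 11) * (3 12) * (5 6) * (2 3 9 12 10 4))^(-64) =(12)(1 11 3)(2 4 10)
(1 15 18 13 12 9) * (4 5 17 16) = (1 15 18 13 12 9)(4 5 17 16) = [0, 15, 2, 3, 5, 17, 6, 7, 8, 1, 10, 11, 9, 12, 14, 18, 4, 16, 13]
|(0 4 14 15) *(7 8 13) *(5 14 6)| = 6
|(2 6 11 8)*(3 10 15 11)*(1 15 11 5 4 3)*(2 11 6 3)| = |(1 15 5 4 2 3 10 6)(8 11)| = 8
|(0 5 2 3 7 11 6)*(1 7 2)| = 6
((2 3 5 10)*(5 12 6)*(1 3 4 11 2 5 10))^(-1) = (1 5 10 6 12 3)(2 11 4) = ((1 3 12 6 10 5)(2 4 11))^(-1)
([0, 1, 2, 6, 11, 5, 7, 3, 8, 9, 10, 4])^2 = [0, 1, 2, 7, 4, 5, 3, 6, 8, 9, 10, 11]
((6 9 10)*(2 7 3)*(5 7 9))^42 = ((2 9 10 6 5 7 3))^42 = (10)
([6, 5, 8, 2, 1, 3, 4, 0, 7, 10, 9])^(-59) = (0 5 7 1 8 4 2 6 3)(9 10)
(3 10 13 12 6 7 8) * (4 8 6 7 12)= (3 10 13 4 8)(6 12 7)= [0, 1, 2, 10, 8, 5, 12, 6, 3, 9, 13, 11, 7, 4]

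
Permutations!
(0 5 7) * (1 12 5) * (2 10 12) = (0 1 2 10 12 5 7) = [1, 2, 10, 3, 4, 7, 6, 0, 8, 9, 12, 11, 5]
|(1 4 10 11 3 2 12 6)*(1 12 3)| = |(1 4 10 11)(2 3)(6 12)| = 4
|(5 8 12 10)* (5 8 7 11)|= |(5 7 11)(8 12 10)|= 3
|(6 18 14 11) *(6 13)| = 5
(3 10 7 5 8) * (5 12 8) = (3 10 7 12 8) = [0, 1, 2, 10, 4, 5, 6, 12, 3, 9, 7, 11, 8]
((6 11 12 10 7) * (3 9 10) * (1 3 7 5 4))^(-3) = (1 10)(3 5)(4 9)(6 11 12 7)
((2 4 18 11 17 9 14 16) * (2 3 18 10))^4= ((2 4 10)(3 18 11 17 9 14 16))^4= (2 4 10)(3 9 18 14 11 16 17)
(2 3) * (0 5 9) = (0 5 9)(2 3) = [5, 1, 3, 2, 4, 9, 6, 7, 8, 0]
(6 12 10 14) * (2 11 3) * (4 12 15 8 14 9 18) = (2 11 3)(4 12 10 9 18)(6 15 8 14) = [0, 1, 11, 2, 12, 5, 15, 7, 14, 18, 9, 3, 10, 13, 6, 8, 16, 17, 4]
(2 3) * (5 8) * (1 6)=(1 6)(2 3)(5 8)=[0, 6, 3, 2, 4, 8, 1, 7, 5]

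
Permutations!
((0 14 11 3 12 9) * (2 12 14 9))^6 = ((0 9)(2 12)(3 14 11))^6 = (14)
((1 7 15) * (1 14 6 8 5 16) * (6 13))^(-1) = (1 16 5 8 6 13 14 15 7)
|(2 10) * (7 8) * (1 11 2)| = 4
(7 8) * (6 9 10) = (6 9 10)(7 8) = [0, 1, 2, 3, 4, 5, 9, 8, 7, 10, 6]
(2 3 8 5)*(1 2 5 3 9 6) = (1 2 9 6)(3 8) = [0, 2, 9, 8, 4, 5, 1, 7, 3, 6]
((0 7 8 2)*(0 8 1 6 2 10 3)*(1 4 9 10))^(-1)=(0 3 10 9 4 7)(1 8 2 6)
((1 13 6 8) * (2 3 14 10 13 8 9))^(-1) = ((1 8)(2 3 14 10 13 6 9))^(-1) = (1 8)(2 9 6 13 10 14 3)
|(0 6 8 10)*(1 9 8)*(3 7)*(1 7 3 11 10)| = |(0 6 7 11 10)(1 9 8)| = 15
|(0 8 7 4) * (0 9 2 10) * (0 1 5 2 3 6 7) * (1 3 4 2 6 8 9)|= 11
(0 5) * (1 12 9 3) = (0 5)(1 12 9 3) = [5, 12, 2, 1, 4, 0, 6, 7, 8, 3, 10, 11, 9]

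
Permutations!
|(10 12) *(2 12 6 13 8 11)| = |(2 12 10 6 13 8 11)| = 7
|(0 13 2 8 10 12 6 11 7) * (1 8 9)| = 11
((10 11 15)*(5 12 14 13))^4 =(10 11 15)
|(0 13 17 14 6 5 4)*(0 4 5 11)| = |(0 13 17 14 6 11)| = 6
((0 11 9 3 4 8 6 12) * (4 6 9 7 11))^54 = (0 6 9 4 12 3 8)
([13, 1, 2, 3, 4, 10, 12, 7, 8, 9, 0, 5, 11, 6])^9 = (0 6 11 10 13 12 5)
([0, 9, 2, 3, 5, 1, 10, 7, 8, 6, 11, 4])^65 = (1 6 11 5 9 10 4)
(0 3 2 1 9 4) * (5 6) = (0 3 2 1 9 4)(5 6) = [3, 9, 1, 2, 0, 6, 5, 7, 8, 4]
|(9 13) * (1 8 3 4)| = |(1 8 3 4)(9 13)| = 4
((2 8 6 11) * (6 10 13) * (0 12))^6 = (13)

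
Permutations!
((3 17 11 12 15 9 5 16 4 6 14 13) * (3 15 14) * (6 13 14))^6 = (3 17 11 12 6)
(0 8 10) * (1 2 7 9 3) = (0 8 10)(1 2 7 9 3) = [8, 2, 7, 1, 4, 5, 6, 9, 10, 3, 0]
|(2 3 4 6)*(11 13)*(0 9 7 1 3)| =|(0 9 7 1 3 4 6 2)(11 13)| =8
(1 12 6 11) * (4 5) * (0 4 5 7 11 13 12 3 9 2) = (0 4 7 11 1 3 9 2)(6 13 12) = [4, 3, 0, 9, 7, 5, 13, 11, 8, 2, 10, 1, 6, 12]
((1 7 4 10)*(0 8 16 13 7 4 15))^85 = (0 8 16 13 7 15)(1 4 10)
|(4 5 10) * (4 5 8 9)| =6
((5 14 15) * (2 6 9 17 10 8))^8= (2 9 10)(5 15 14)(6 17 8)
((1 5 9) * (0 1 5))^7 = ((0 1)(5 9))^7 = (0 1)(5 9)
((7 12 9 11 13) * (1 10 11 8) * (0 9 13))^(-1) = ((0 9 8 1 10 11)(7 12 13))^(-1) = (0 11 10 1 8 9)(7 13 12)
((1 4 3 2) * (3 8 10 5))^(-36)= (1 2 3 5 10 8 4)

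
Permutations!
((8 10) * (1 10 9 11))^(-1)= ((1 10 8 9 11))^(-1)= (1 11 9 8 10)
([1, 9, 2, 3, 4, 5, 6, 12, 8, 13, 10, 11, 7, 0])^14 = (0 9)(1 13)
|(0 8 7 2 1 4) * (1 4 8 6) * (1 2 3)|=4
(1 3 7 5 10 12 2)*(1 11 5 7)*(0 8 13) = (0 8 13)(1 3)(2 11 5 10 12) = [8, 3, 11, 1, 4, 10, 6, 7, 13, 9, 12, 5, 2, 0]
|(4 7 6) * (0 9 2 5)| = 12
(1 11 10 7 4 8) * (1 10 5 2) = (1 11 5 2)(4 8 10 7) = [0, 11, 1, 3, 8, 2, 6, 4, 10, 9, 7, 5]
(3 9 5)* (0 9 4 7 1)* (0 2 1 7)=(0 9 5 3 4)(1 2)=[9, 2, 1, 4, 0, 3, 6, 7, 8, 5]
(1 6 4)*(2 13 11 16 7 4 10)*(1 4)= [0, 6, 13, 3, 4, 5, 10, 1, 8, 9, 2, 16, 12, 11, 14, 15, 7]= (1 6 10 2 13 11 16 7)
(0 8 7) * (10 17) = (0 8 7)(10 17) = [8, 1, 2, 3, 4, 5, 6, 0, 7, 9, 17, 11, 12, 13, 14, 15, 16, 10]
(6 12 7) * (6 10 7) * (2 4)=[0, 1, 4, 3, 2, 5, 12, 10, 8, 9, 7, 11, 6]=(2 4)(6 12)(7 10)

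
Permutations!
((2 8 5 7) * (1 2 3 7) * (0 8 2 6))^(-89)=((0 8 5 1 6)(3 7))^(-89)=(0 8 5 1 6)(3 7)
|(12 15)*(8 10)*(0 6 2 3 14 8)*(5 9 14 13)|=10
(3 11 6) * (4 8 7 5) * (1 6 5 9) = [0, 6, 2, 11, 8, 4, 3, 9, 7, 1, 10, 5] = (1 6 3 11 5 4 8 7 9)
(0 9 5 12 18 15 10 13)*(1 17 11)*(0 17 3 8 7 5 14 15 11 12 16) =(0 9 14 15 10 13 17 12 18 11 1 3 8 7 5 16) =[9, 3, 2, 8, 4, 16, 6, 5, 7, 14, 13, 1, 18, 17, 15, 10, 0, 12, 11]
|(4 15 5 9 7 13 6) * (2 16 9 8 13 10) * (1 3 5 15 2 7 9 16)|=8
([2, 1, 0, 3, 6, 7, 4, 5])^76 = [0, 1, 2, 3, 4, 5, 6, 7]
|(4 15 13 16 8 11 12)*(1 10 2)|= 21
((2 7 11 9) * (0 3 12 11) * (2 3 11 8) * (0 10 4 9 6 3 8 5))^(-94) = (0 6 12)(2 10 9)(3 5 11)(4 8 7)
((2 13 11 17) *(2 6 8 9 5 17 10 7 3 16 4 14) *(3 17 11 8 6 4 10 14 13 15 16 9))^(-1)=((2 15 16 10 7 17 4 13 8 3 9 5 11 14))^(-1)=(2 14 11 5 9 3 8 13 4 17 7 10 16 15)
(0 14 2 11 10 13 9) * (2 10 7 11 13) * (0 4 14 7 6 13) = (0 7 11 6 13 9 4 14 10 2) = [7, 1, 0, 3, 14, 5, 13, 11, 8, 4, 2, 6, 12, 9, 10]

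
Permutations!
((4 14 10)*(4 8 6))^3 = (4 8 14 6 10) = ((4 14 10 8 6))^3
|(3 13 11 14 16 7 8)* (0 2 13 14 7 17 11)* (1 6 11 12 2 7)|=30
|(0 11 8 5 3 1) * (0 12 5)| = 12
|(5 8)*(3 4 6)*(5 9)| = 3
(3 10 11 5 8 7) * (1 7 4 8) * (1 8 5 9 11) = (1 7 3 10)(4 5 8)(9 11) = [0, 7, 2, 10, 5, 8, 6, 3, 4, 11, 1, 9]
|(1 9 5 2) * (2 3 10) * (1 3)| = |(1 9 5)(2 3 10)| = 3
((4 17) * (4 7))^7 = (4 17 7)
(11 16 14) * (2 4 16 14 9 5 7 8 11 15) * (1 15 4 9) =(1 15 2 9 5 7 8 11 14 4 16) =[0, 15, 9, 3, 16, 7, 6, 8, 11, 5, 10, 14, 12, 13, 4, 2, 1]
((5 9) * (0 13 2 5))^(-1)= (0 9 5 2 13)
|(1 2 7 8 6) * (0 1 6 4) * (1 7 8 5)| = 7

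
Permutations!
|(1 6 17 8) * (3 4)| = 4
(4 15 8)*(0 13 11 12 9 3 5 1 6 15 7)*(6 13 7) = (0 7)(1 13 11 12 9 3 5)(4 6 15 8) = [7, 13, 2, 5, 6, 1, 15, 0, 4, 3, 10, 12, 9, 11, 14, 8]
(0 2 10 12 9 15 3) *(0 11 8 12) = (0 2 10)(3 11 8 12 9 15) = [2, 1, 10, 11, 4, 5, 6, 7, 12, 15, 0, 8, 9, 13, 14, 3]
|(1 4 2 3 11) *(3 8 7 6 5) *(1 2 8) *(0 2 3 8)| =4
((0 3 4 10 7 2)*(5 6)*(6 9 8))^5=((0 3 4 10 7 2)(5 9 8 6))^5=(0 2 7 10 4 3)(5 9 8 6)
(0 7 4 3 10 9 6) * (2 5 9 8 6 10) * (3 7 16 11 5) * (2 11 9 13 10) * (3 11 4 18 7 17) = (0 16 9 2 11 5 13 10 8 6)(3 4 17)(7 18) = [16, 1, 11, 4, 17, 13, 0, 18, 6, 2, 8, 5, 12, 10, 14, 15, 9, 3, 7]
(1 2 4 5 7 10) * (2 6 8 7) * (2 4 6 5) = (1 5 4 2 6 8 7 10) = [0, 5, 6, 3, 2, 4, 8, 10, 7, 9, 1]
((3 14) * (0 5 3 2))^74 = ((0 5 3 14 2))^74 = (0 2 14 3 5)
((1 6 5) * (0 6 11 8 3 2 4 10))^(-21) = ((0 6 5 1 11 8 3 2 4 10))^(-21) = (0 10 4 2 3 8 11 1 5 6)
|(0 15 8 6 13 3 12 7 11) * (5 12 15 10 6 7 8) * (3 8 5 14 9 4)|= 70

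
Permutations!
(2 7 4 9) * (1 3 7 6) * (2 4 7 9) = (1 3 9 4 2 6) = [0, 3, 6, 9, 2, 5, 1, 7, 8, 4]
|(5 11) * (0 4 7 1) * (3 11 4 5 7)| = |(0 5 4 3 11 7 1)| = 7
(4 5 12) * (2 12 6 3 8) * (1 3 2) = [0, 3, 12, 8, 5, 6, 2, 7, 1, 9, 10, 11, 4] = (1 3 8)(2 12 4 5 6)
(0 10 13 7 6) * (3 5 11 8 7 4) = (0 10 13 4 3 5 11 8 7 6) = [10, 1, 2, 5, 3, 11, 0, 6, 7, 9, 13, 8, 12, 4]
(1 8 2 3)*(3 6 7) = (1 8 2 6 7 3) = [0, 8, 6, 1, 4, 5, 7, 3, 2]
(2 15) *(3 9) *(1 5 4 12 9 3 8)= (1 5 4 12 9 8)(2 15)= [0, 5, 15, 3, 12, 4, 6, 7, 1, 8, 10, 11, 9, 13, 14, 2]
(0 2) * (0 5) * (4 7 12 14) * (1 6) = (0 2 5)(1 6)(4 7 12 14) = [2, 6, 5, 3, 7, 0, 1, 12, 8, 9, 10, 11, 14, 13, 4]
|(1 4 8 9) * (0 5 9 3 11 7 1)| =6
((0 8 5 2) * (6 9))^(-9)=(0 2 5 8)(6 9)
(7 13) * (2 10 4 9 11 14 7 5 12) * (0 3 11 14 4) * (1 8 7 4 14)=(0 3 11 14 4 9 1 8 7 13 5 12 2 10)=[3, 8, 10, 11, 9, 12, 6, 13, 7, 1, 0, 14, 2, 5, 4]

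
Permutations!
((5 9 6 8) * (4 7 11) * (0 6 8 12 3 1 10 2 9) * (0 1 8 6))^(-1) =((1 10 2 9 6 12 3 8 5)(4 7 11))^(-1) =(1 5 8 3 12 6 9 2 10)(4 11 7)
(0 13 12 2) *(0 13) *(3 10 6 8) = (2 13 12)(3 10 6 8) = [0, 1, 13, 10, 4, 5, 8, 7, 3, 9, 6, 11, 2, 12]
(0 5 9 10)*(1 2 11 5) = (0 1 2 11 5 9 10) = [1, 2, 11, 3, 4, 9, 6, 7, 8, 10, 0, 5]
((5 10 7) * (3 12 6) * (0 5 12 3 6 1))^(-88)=(0 10 12)(1 5 7)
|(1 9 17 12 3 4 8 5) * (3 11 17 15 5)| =12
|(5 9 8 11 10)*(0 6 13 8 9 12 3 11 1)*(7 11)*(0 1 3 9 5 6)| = 21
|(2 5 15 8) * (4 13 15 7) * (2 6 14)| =|(2 5 7 4 13 15 8 6 14)| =9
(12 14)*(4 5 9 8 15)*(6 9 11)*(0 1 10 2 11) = (0 1 10 2 11 6 9 8 15 4 5)(12 14) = [1, 10, 11, 3, 5, 0, 9, 7, 15, 8, 2, 6, 14, 13, 12, 4]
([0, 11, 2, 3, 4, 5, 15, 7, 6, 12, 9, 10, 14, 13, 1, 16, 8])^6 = (6 16)(8 15)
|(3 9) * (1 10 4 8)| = |(1 10 4 8)(3 9)| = 4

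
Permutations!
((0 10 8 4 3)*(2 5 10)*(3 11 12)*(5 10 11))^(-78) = (0 8 11)(2 4 12)(3 10 5)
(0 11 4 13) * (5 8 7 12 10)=(0 11 4 13)(5 8 7 12 10)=[11, 1, 2, 3, 13, 8, 6, 12, 7, 9, 5, 4, 10, 0]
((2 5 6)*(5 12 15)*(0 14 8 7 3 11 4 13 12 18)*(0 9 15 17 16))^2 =(0 8 3 4 12 16 14 7 11 13 17)(2 9 5)(6 18 15)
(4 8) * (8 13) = (4 13 8) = [0, 1, 2, 3, 13, 5, 6, 7, 4, 9, 10, 11, 12, 8]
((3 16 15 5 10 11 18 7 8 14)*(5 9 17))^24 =((3 16 15 9 17 5 10 11 18 7 8 14))^24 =(18)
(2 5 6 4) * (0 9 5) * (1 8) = (0 9 5 6 4 2)(1 8) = [9, 8, 0, 3, 2, 6, 4, 7, 1, 5]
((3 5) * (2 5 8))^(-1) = ((2 5 3 8))^(-1) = (2 8 3 5)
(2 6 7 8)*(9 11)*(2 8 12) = (2 6 7 12)(9 11) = [0, 1, 6, 3, 4, 5, 7, 12, 8, 11, 10, 9, 2]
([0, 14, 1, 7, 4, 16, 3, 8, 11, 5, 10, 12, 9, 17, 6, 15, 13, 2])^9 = [0, 5, 9, 17, 4, 7, 13, 2, 1, 3, 10, 14, 6, 11, 16, 15, 8, 12]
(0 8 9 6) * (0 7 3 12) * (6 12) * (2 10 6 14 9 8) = (0 2 10 6 7 3 14 9 12) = [2, 1, 10, 14, 4, 5, 7, 3, 8, 12, 6, 11, 0, 13, 9]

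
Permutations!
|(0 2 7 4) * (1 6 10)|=12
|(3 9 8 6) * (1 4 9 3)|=5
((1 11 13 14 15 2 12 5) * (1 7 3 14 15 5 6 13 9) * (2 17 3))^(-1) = ((1 11 9)(2 12 6 13 15 17 3 14 5 7))^(-1) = (1 9 11)(2 7 5 14 3 17 15 13 6 12)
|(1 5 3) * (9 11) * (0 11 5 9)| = |(0 11)(1 9 5 3)| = 4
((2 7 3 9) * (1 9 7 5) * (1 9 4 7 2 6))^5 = (1 5 7 6 2 4 9 3)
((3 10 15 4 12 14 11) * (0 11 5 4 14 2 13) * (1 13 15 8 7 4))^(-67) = ((0 11 3 10 8 7 4 12 2 15 14 5 1 13))^(-67) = (0 10 4 15 1 11 8 12 14 13 3 7 2 5)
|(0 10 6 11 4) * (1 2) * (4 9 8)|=|(0 10 6 11 9 8 4)(1 2)|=14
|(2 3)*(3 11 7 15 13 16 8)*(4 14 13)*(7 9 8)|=30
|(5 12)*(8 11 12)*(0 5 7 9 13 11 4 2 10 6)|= 35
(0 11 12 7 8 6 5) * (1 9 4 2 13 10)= (0 11 12 7 8 6 5)(1 9 4 2 13 10)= [11, 9, 13, 3, 2, 0, 5, 8, 6, 4, 1, 12, 7, 10]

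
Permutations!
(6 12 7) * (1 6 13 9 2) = (1 6 12 7 13 9 2) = [0, 6, 1, 3, 4, 5, 12, 13, 8, 2, 10, 11, 7, 9]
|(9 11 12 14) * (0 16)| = |(0 16)(9 11 12 14)| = 4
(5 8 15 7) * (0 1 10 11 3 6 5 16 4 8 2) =[1, 10, 0, 6, 8, 2, 5, 16, 15, 9, 11, 3, 12, 13, 14, 7, 4] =(0 1 10 11 3 6 5 2)(4 8 15 7 16)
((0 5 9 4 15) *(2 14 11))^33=((0 5 9 4 15)(2 14 11))^33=(0 4 5 15 9)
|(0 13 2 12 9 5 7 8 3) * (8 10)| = 10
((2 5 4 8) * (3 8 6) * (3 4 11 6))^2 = (2 11 4 8 5 6 3)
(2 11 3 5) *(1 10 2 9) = (1 10 2 11 3 5 9) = [0, 10, 11, 5, 4, 9, 6, 7, 8, 1, 2, 3]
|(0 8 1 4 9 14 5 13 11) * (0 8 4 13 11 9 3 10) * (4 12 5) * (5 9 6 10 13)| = |(0 12 9 14 4 3 13 6 10)(1 5 11 8)| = 36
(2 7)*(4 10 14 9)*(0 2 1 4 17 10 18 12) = (0 2 7 1 4 18 12)(9 17 10 14) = [2, 4, 7, 3, 18, 5, 6, 1, 8, 17, 14, 11, 0, 13, 9, 15, 16, 10, 12]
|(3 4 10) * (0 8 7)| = 3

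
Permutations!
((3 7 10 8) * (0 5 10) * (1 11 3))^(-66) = (0 3 1 10)(5 7 11 8)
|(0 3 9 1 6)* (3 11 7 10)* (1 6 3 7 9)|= 4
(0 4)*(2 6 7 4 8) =[8, 1, 6, 3, 0, 5, 7, 4, 2] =(0 8 2 6 7 4)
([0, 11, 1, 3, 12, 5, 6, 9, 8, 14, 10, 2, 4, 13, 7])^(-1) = (1 2 11)(4 12)(7 14 9)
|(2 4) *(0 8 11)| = 6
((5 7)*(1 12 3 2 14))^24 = (1 14 2 3 12) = ((1 12 3 2 14)(5 7))^24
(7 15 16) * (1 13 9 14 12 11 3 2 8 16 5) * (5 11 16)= (1 13 9 14 12 16 7 15 11 3 2 8 5)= [0, 13, 8, 2, 4, 1, 6, 15, 5, 14, 10, 3, 16, 9, 12, 11, 7]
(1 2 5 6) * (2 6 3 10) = (1 6)(2 5 3 10) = [0, 6, 5, 10, 4, 3, 1, 7, 8, 9, 2]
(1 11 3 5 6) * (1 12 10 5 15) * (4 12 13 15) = (1 11 3 4 12 10 5 6 13 15) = [0, 11, 2, 4, 12, 6, 13, 7, 8, 9, 5, 3, 10, 15, 14, 1]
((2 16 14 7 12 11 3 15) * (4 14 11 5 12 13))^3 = (2 3 16 15 11)(4 13 7 14)(5 12)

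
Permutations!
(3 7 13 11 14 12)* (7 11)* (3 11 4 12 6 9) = [0, 1, 2, 4, 12, 5, 9, 13, 8, 3, 10, 14, 11, 7, 6] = (3 4 12 11 14 6 9)(7 13)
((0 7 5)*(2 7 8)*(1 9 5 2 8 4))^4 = (0 5 9 1 4)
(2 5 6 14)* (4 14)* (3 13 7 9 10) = (2 5 6 4 14)(3 13 7 9 10) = [0, 1, 5, 13, 14, 6, 4, 9, 8, 10, 3, 11, 12, 7, 2]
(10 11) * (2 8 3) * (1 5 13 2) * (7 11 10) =[0, 5, 8, 1, 4, 13, 6, 11, 3, 9, 10, 7, 12, 2] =(1 5 13 2 8 3)(7 11)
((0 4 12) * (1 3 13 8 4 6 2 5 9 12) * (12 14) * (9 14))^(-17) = ((0 6 2 5 14 12)(1 3 13 8 4))^(-17) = (0 6 2 5 14 12)(1 8 3 4 13)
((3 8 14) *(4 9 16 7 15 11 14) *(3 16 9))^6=(7 15 11 14 16)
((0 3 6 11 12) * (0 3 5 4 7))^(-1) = ((0 5 4 7)(3 6 11 12))^(-1) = (0 7 4 5)(3 12 11 6)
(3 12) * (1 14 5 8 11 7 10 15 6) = (1 14 5 8 11 7 10 15 6)(3 12) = [0, 14, 2, 12, 4, 8, 1, 10, 11, 9, 15, 7, 3, 13, 5, 6]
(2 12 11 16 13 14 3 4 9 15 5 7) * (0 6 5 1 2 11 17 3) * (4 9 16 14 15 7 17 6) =(0 4 16 13 15 1 2 12 6 5 17 3 9 7 11 14) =[4, 2, 12, 9, 16, 17, 5, 11, 8, 7, 10, 14, 6, 15, 0, 1, 13, 3]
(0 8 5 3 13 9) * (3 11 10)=(0 8 5 11 10 3 13 9)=[8, 1, 2, 13, 4, 11, 6, 7, 5, 0, 3, 10, 12, 9]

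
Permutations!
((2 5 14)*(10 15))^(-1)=((2 5 14)(10 15))^(-1)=(2 14 5)(10 15)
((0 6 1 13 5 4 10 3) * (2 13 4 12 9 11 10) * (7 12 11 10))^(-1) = (0 3 10 9 12 7 11 5 13 2 4 1 6)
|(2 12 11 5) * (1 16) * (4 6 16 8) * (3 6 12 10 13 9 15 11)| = 7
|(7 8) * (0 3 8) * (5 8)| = 5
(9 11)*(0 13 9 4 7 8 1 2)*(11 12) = (0 13 9 12 11 4 7 8 1 2) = [13, 2, 0, 3, 7, 5, 6, 8, 1, 12, 10, 4, 11, 9]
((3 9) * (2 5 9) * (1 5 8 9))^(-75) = (1 5)(2 8 9 3)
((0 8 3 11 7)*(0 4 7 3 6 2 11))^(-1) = ((0 8 6 2 11 3)(4 7))^(-1) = (0 3 11 2 6 8)(4 7)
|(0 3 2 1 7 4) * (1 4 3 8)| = |(0 8 1 7 3 2 4)| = 7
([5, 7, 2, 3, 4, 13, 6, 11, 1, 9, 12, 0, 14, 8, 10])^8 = (0 5 13 8 1 7 11)(10 14 12)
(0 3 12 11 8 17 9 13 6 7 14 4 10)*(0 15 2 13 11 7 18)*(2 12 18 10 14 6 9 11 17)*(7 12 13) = (0 3 18)(2 7 6 10 15 13 9 17 11 8)(4 14) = [3, 1, 7, 18, 14, 5, 10, 6, 2, 17, 15, 8, 12, 9, 4, 13, 16, 11, 0]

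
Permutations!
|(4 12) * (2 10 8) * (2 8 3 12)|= |(2 10 3 12 4)|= 5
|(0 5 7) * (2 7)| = |(0 5 2 7)| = 4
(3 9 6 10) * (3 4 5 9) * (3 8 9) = (3 8 9 6 10 4 5) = [0, 1, 2, 8, 5, 3, 10, 7, 9, 6, 4]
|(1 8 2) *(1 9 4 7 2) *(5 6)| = |(1 8)(2 9 4 7)(5 6)| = 4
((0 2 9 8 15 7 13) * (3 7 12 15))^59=(0 8 13 9 7 2 3)(12 15)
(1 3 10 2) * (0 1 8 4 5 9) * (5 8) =(0 1 3 10 2 5 9)(4 8) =[1, 3, 5, 10, 8, 9, 6, 7, 4, 0, 2]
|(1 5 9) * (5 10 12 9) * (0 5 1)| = |(0 5 1 10 12 9)| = 6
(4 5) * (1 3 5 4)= (1 3 5)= [0, 3, 2, 5, 4, 1]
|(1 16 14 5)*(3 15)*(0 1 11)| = |(0 1 16 14 5 11)(3 15)| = 6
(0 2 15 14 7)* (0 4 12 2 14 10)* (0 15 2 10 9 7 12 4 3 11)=(0 14 12 10 15 9 7 3 11)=[14, 1, 2, 11, 4, 5, 6, 3, 8, 7, 15, 0, 10, 13, 12, 9]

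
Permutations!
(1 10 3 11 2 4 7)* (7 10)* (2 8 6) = (1 7)(2 4 10 3 11 8 6) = [0, 7, 4, 11, 10, 5, 2, 1, 6, 9, 3, 8]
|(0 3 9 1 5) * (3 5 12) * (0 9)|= |(0 5 9 1 12 3)|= 6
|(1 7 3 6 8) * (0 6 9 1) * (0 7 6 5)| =|(0 5)(1 6 8 7 3 9)| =6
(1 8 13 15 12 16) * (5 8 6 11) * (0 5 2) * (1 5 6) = (0 6 11 2)(5 8 13 15 12 16) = [6, 1, 0, 3, 4, 8, 11, 7, 13, 9, 10, 2, 16, 15, 14, 12, 5]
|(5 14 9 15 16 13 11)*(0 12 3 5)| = 10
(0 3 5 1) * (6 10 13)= (0 3 5 1)(6 10 13)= [3, 0, 2, 5, 4, 1, 10, 7, 8, 9, 13, 11, 12, 6]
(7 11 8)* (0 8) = (0 8 7 11) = [8, 1, 2, 3, 4, 5, 6, 11, 7, 9, 10, 0]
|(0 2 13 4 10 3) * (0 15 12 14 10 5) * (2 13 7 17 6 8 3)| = |(0 13 4 5)(2 7 17 6 8 3 15 12 14 10)| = 20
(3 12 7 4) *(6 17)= [0, 1, 2, 12, 3, 5, 17, 4, 8, 9, 10, 11, 7, 13, 14, 15, 16, 6]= (3 12 7 4)(6 17)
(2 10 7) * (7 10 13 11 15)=[0, 1, 13, 3, 4, 5, 6, 2, 8, 9, 10, 15, 12, 11, 14, 7]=(2 13 11 15 7)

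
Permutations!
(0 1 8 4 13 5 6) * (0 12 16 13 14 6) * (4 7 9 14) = (0 1 8 7 9 14 6 12 16 13 5) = [1, 8, 2, 3, 4, 0, 12, 9, 7, 14, 10, 11, 16, 5, 6, 15, 13]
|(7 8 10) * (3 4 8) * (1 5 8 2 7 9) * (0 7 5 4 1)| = 10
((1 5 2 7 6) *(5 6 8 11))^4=((1 6)(2 7 8 11 5))^4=(2 5 11 8 7)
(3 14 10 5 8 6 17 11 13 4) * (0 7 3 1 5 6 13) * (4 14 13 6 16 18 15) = (0 7 3 13 14 10 16 18 15 4 1 5 8 6 17 11) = [7, 5, 2, 13, 1, 8, 17, 3, 6, 9, 16, 0, 12, 14, 10, 4, 18, 11, 15]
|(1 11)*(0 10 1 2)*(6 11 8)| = 7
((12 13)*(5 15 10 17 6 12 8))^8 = ((5 15 10 17 6 12 13 8))^8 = (17)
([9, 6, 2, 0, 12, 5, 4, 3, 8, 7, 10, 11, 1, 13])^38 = [7, 4, 2, 9, 1, 5, 12, 0, 8, 3, 10, 11, 6, 13]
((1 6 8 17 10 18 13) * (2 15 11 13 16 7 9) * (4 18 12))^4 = (1 10 16 15 6 12 7 11 8 4 9 13 17 18 2)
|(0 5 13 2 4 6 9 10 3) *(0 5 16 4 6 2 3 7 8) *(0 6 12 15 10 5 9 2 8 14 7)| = |(0 16 4 8 6 2 12 15 10)(3 9 5 13)(7 14)| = 36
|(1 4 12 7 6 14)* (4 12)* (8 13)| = 10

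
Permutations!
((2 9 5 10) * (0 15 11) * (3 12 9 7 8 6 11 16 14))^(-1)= (0 11 6 8 7 2 10 5 9 12 3 14 16 15)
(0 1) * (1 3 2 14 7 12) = (0 3 2 14 7 12 1) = [3, 0, 14, 2, 4, 5, 6, 12, 8, 9, 10, 11, 1, 13, 7]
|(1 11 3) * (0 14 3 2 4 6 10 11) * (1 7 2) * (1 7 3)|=|(0 14 1)(2 4 6 10 11 7)|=6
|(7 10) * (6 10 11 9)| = 5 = |(6 10 7 11 9)|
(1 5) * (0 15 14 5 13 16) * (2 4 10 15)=(0 2 4 10 15 14 5 1 13 16)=[2, 13, 4, 3, 10, 1, 6, 7, 8, 9, 15, 11, 12, 16, 5, 14, 0]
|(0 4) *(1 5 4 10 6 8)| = 7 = |(0 10 6 8 1 5 4)|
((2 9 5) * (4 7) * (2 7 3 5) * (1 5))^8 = (9)(1 4 5 3 7)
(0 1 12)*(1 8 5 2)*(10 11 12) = (0 8 5 2 1 10 11 12) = [8, 10, 1, 3, 4, 2, 6, 7, 5, 9, 11, 12, 0]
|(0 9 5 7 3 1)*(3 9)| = 3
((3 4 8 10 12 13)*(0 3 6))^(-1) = ((0 3 4 8 10 12 13 6))^(-1) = (0 6 13 12 10 8 4 3)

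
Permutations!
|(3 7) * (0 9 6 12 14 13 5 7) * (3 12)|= 20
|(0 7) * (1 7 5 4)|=|(0 5 4 1 7)|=5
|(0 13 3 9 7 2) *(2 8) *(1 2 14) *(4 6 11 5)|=36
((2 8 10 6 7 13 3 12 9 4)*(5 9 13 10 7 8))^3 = (13)(2 4 9 5)(6 10 7 8)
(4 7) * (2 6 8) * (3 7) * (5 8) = (2 6 5 8)(3 7 4) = [0, 1, 6, 7, 3, 8, 5, 4, 2]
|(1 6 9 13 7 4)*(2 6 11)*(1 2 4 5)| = |(1 11 4 2 6 9 13 7 5)| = 9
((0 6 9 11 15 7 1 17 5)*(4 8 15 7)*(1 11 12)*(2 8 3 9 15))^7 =((0 6 15 4 3 9 12 1 17 5)(2 8)(7 11))^7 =(0 1 3 6 17 9 15 5 12 4)(2 8)(7 11)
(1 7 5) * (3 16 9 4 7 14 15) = (1 14 15 3 16 9 4 7 5) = [0, 14, 2, 16, 7, 1, 6, 5, 8, 4, 10, 11, 12, 13, 15, 3, 9]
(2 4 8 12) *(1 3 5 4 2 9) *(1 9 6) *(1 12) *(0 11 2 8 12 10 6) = (0 11 2 8 1 3 5 4 12)(6 10) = [11, 3, 8, 5, 12, 4, 10, 7, 1, 9, 6, 2, 0]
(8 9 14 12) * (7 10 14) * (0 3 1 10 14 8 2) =(0 3 1 10 8 9 7 14 12 2) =[3, 10, 0, 1, 4, 5, 6, 14, 9, 7, 8, 11, 2, 13, 12]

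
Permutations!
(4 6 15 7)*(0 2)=(0 2)(4 6 15 7)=[2, 1, 0, 3, 6, 5, 15, 4, 8, 9, 10, 11, 12, 13, 14, 7]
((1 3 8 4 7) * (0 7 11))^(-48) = ((0 7 1 3 8 4 11))^(-48) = (0 7 1 3 8 4 11)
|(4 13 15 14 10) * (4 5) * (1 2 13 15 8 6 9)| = 30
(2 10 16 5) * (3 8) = (2 10 16 5)(3 8) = [0, 1, 10, 8, 4, 2, 6, 7, 3, 9, 16, 11, 12, 13, 14, 15, 5]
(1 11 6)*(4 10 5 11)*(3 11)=[0, 4, 2, 11, 10, 3, 1, 7, 8, 9, 5, 6]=(1 4 10 5 3 11 6)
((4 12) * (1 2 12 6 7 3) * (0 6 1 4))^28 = (0 4)(1 6)(2 7)(3 12)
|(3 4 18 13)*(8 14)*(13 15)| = 10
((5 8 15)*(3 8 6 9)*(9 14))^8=((3 8 15 5 6 14 9))^8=(3 8 15 5 6 14 9)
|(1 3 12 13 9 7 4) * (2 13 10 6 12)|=21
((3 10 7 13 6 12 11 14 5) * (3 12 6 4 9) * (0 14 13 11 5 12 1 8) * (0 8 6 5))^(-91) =((0 14 12)(1 6 5)(3 10 7 11 13 4 9))^(-91) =(0 12 14)(1 5 6)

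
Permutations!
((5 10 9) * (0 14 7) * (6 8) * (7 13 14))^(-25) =((0 7)(5 10 9)(6 8)(13 14))^(-25) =(0 7)(5 9 10)(6 8)(13 14)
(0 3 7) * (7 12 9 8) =(0 3 12 9 8 7) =[3, 1, 2, 12, 4, 5, 6, 0, 7, 8, 10, 11, 9]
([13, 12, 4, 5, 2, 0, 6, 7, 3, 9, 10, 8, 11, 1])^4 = (0 11)(1 3)(5 12)(8 13)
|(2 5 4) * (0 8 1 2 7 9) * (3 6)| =|(0 8 1 2 5 4 7 9)(3 6)| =8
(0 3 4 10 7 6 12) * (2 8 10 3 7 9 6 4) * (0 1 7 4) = (0 4 3 2 8 10 9 6 12 1 7) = [4, 7, 8, 2, 3, 5, 12, 0, 10, 6, 9, 11, 1]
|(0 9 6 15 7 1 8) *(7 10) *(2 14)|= 8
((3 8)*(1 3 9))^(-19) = (1 3 8 9)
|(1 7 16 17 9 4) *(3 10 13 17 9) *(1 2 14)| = |(1 7 16 9 4 2 14)(3 10 13 17)| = 28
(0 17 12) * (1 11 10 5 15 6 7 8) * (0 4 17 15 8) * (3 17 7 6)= (0 15 3 17 12 4 7)(1 11 10 5 8)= [15, 11, 2, 17, 7, 8, 6, 0, 1, 9, 5, 10, 4, 13, 14, 3, 16, 12]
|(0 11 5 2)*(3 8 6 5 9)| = |(0 11 9 3 8 6 5 2)| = 8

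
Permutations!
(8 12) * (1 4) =(1 4)(8 12) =[0, 4, 2, 3, 1, 5, 6, 7, 12, 9, 10, 11, 8]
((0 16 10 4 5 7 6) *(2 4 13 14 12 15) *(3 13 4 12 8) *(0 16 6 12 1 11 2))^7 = ((0 6 16 10 4 5 7 12 15)(1 11 2)(3 13 14 8))^7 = (0 12 5 10 6 15 7 4 16)(1 11 2)(3 8 14 13)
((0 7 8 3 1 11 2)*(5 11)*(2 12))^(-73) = (0 2 12 11 5 1 3 8 7)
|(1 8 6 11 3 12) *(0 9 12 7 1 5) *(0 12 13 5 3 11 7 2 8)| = 11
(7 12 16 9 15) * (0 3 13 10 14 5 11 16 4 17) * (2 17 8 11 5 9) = (0 3 13 10 14 9 15 7 12 4 8 11 16 2 17) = [3, 1, 17, 13, 8, 5, 6, 12, 11, 15, 14, 16, 4, 10, 9, 7, 2, 0]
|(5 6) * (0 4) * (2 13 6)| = |(0 4)(2 13 6 5)| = 4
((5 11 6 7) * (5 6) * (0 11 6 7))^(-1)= ((0 11 5 6))^(-1)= (0 6 5 11)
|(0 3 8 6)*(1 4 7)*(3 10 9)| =6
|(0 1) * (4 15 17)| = 6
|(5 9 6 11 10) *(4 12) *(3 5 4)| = 8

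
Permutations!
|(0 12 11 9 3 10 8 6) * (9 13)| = |(0 12 11 13 9 3 10 8 6)| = 9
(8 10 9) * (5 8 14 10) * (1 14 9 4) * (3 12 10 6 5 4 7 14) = (1 3 12 10 7 14 6 5 8 4) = [0, 3, 2, 12, 1, 8, 5, 14, 4, 9, 7, 11, 10, 13, 6]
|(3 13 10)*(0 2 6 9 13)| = |(0 2 6 9 13 10 3)| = 7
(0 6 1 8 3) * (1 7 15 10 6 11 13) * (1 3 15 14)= (0 11 13 3)(1 8 15 10 6 7 14)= [11, 8, 2, 0, 4, 5, 7, 14, 15, 9, 6, 13, 12, 3, 1, 10]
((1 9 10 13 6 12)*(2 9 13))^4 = ((1 13 6 12)(2 9 10))^4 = (13)(2 9 10)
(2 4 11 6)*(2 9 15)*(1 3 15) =(1 3 15 2 4 11 6 9) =[0, 3, 4, 15, 11, 5, 9, 7, 8, 1, 10, 6, 12, 13, 14, 2]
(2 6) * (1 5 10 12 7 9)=(1 5 10 12 7 9)(2 6)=[0, 5, 6, 3, 4, 10, 2, 9, 8, 1, 12, 11, 7]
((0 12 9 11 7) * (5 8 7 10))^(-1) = (0 7 8 5 10 11 9 12)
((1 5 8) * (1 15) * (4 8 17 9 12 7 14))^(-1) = (1 15 8 4 14 7 12 9 17 5)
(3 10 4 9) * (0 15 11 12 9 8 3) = (0 15 11 12 9)(3 10 4 8) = [15, 1, 2, 10, 8, 5, 6, 7, 3, 0, 4, 12, 9, 13, 14, 11]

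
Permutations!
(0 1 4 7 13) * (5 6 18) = [1, 4, 2, 3, 7, 6, 18, 13, 8, 9, 10, 11, 12, 0, 14, 15, 16, 17, 5] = (0 1 4 7 13)(5 6 18)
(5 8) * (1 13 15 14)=(1 13 15 14)(5 8)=[0, 13, 2, 3, 4, 8, 6, 7, 5, 9, 10, 11, 12, 15, 1, 14]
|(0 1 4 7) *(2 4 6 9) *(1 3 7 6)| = 12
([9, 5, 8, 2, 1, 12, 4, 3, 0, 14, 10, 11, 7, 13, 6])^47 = [8, 4, 3, 7, 6, 1, 14, 12, 2, 0, 10, 11, 5, 13, 9]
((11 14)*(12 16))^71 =((11 14)(12 16))^71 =(11 14)(12 16)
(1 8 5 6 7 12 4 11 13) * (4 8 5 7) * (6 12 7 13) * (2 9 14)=[0, 5, 9, 3, 11, 12, 4, 7, 13, 14, 10, 6, 8, 1, 2]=(1 5 12 8 13)(2 9 14)(4 11 6)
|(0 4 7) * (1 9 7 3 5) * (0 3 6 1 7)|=15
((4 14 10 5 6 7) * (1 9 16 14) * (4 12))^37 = (1 7 10 9 12 5 16 4 6 14)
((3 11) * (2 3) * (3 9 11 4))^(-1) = (2 11 9)(3 4)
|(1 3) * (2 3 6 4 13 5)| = 7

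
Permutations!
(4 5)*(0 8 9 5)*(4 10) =[8, 1, 2, 3, 0, 10, 6, 7, 9, 5, 4] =(0 8 9 5 10 4)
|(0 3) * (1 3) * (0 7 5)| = |(0 1 3 7 5)| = 5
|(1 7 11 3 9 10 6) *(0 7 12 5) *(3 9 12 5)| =8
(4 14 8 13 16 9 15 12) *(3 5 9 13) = [0, 1, 2, 5, 14, 9, 6, 7, 3, 15, 10, 11, 4, 16, 8, 12, 13] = (3 5 9 15 12 4 14 8)(13 16)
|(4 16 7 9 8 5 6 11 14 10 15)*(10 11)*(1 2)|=18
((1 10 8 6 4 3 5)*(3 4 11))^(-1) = (1 5 3 11 6 8 10)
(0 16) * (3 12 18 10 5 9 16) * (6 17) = (0 3 12 18 10 5 9 16)(6 17) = [3, 1, 2, 12, 4, 9, 17, 7, 8, 16, 5, 11, 18, 13, 14, 15, 0, 6, 10]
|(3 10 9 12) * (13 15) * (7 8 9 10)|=10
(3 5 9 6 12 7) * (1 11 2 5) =(1 11 2 5 9 6 12 7 3) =[0, 11, 5, 1, 4, 9, 12, 3, 8, 6, 10, 2, 7]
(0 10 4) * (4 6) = (0 10 6 4) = [10, 1, 2, 3, 0, 5, 4, 7, 8, 9, 6]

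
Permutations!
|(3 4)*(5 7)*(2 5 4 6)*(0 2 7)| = 12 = |(0 2 5)(3 6 7 4)|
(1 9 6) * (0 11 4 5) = (0 11 4 5)(1 9 6) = [11, 9, 2, 3, 5, 0, 1, 7, 8, 6, 10, 4]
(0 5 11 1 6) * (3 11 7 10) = (0 5 7 10 3 11 1 6) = [5, 6, 2, 11, 4, 7, 0, 10, 8, 9, 3, 1]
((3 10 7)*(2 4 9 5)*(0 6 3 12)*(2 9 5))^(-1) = (0 12 7 10 3 6)(2 9 5 4)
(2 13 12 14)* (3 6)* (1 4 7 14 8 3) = (1 4 7 14 2 13 12 8 3 6) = [0, 4, 13, 6, 7, 5, 1, 14, 3, 9, 10, 11, 8, 12, 2]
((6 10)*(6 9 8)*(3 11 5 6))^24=(3 6 8 5 9 11 10)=((3 11 5 6 10 9 8))^24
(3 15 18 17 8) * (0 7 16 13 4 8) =(0 7 16 13 4 8 3 15 18 17) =[7, 1, 2, 15, 8, 5, 6, 16, 3, 9, 10, 11, 12, 4, 14, 18, 13, 0, 17]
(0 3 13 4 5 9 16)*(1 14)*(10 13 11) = (0 3 11 10 13 4 5 9 16)(1 14) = [3, 14, 2, 11, 5, 9, 6, 7, 8, 16, 13, 10, 12, 4, 1, 15, 0]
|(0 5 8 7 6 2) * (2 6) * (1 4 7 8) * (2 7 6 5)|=|(8)(0 2)(1 4 6 5)|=4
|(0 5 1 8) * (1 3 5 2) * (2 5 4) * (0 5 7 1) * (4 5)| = 6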